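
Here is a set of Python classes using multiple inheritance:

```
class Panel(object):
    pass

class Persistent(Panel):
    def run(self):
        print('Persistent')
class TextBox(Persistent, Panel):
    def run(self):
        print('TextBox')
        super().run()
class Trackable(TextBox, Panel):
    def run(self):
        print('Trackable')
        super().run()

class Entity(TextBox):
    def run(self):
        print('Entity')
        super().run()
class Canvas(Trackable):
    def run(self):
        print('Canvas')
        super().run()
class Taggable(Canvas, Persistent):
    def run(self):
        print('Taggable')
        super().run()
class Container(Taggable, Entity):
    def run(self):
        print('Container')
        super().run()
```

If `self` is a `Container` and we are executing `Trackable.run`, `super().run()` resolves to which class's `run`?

L[Container] = Container + merge(L[Taggable], L[Entity], [Taggable Entity])
  take Taggable:  [Taggable Canvas Trackable TextBox Persistent Panel object] + [Entity TextBox Persistent Panel object] + [Taggable Entity]
  take Canvas:  [Canvas Trackable TextBox Persistent Panel object] + [Entity TextBox Persistent Panel object] + [Entity]
  take Trackable:  [Trackable TextBox Persistent Panel object] + [Entity TextBox Persistent Panel object] + [Entity]
  take Entity:  [TextBox Persistent Panel object] + [Entity TextBox Persistent Panel object] + [Entity]
  take TextBox:  [TextBox Persistent Panel object] + [TextBox Persistent Panel object]
  take Persistent:  [Persistent Panel object] + [Persistent Panel object]
  take Panel:  [Panel object] + [Panel object]
  take object:  [object] + [object]
MRO: Container Taggable Canvas Trackable Entity TextBox Persistent Panel object
super() in Trackable.run on a Container instance goes to the class after Trackable in Container's MRO: Entity.

Entity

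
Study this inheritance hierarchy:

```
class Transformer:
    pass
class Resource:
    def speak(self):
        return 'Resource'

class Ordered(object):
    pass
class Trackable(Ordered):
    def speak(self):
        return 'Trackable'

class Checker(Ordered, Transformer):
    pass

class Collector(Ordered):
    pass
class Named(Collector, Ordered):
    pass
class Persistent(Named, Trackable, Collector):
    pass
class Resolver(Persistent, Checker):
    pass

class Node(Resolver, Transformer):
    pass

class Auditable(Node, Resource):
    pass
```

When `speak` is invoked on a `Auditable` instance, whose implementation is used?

Trackable

L[Auditable] = Auditable + merge(L[Node], L[Resource], [Node Resource])
  take Node:  [Node Resolver Persistent Named Trackable Collector Checker Ordered Transformer object] + [Resource object] + [Node Resource]
  take Resolver:  [Resolver Persistent Named Trackable Collector Checker Ordered Transformer object] + [Resource object] + [Resource]
  take Persistent:  [Persistent Named Trackable Collector Checker Ordered Transformer object] + [Resource object] + [Resource]
  take Named:  [Named Trackable Collector Checker Ordered Transformer object] + [Resource object] + [Resource]
  take Trackable:  [Trackable Collector Checker Ordered Transformer object] + [Resource object] + [Resource]
  take Collector:  [Collector Checker Ordered Transformer object] + [Resource object] + [Resource]
  take Checker:  [Checker Ordered Transformer object] + [Resource object] + [Resource]
  take Ordered:  [Ordered Transformer object] + [Resource object] + [Resource]
  take Transformer:  [Transformer object] + [Resource object] + [Resource]
  take Resource:  [object] + [Resource object] + [Resource]
  take object:  [object] + [object]
MRO: Auditable Node Resolver Persistent Named Trackable Collector Checker Ordered Transformer Resource object
speak is defined in: Resource, Trackable. First along the MRO is Trackable.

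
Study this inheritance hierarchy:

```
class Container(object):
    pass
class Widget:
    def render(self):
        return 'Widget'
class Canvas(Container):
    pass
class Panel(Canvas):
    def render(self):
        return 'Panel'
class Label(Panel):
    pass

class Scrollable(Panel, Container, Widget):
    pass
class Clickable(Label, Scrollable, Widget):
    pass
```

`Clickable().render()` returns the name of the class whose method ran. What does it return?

L[Clickable] = Clickable + merge(L[Label], L[Scrollable], L[Widget], [Label Scrollable Widget])
  take Label:  [Label Panel Canvas Container object] + [Scrollable Panel Canvas Container Widget object] + [Widget object] + [Label Scrollable Widget]
  take Scrollable:  [Panel Canvas Container object] + [Scrollable Panel Canvas Container Widget object] + [Widget object] + [Scrollable Widget]
  take Panel:  [Panel Canvas Container object] + [Panel Canvas Container Widget object] + [Widget object] + [Widget]
  take Canvas:  [Canvas Container object] + [Canvas Container Widget object] + [Widget object] + [Widget]
  take Container:  [Container object] + [Container Widget object] + [Widget object] + [Widget]
  take Widget:  [object] + [Widget object] + [Widget object] + [Widget]
  take object:  [object] + [object] + [object]
MRO: Clickable Label Scrollable Panel Canvas Container Widget object
render is defined in: Panel, Widget. First along the MRO is Panel.

Panel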